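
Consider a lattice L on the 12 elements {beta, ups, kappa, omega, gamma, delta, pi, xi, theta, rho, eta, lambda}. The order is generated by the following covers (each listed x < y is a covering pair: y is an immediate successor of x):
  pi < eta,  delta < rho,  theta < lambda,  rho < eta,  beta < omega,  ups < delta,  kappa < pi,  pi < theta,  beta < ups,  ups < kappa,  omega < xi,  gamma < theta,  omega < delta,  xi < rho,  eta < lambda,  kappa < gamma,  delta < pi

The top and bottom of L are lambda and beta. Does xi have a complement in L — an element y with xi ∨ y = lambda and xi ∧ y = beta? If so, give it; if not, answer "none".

Need y with xi ∨ y = lambda and xi ∧ y = beta.
Checking each element gives: gamma.

gamma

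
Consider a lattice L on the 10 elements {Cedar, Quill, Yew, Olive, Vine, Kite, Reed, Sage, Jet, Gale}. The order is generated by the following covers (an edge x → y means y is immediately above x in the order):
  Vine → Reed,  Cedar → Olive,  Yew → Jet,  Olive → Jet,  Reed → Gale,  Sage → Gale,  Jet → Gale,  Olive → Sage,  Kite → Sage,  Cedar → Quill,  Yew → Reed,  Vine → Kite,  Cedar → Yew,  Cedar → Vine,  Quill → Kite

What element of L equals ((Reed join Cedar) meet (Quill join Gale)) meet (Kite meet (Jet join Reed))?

Vine

Reed ∨ Cedar = Reed
Quill ∨ Gale = Gale
Reed ∧ Gale = Reed
Jet ∨ Reed = Gale
Kite ∧ Gale = Kite
Reed ∧ Kite = Vine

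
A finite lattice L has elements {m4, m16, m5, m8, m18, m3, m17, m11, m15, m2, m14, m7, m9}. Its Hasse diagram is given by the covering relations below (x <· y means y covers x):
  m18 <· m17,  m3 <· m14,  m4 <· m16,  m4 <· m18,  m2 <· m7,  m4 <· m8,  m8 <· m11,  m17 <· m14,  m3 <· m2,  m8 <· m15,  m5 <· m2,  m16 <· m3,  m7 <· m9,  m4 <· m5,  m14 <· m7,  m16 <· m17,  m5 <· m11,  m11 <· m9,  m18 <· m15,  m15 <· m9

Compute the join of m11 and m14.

m9

Common upper bounds of {m11, m14}: m9.
The least among these is m9.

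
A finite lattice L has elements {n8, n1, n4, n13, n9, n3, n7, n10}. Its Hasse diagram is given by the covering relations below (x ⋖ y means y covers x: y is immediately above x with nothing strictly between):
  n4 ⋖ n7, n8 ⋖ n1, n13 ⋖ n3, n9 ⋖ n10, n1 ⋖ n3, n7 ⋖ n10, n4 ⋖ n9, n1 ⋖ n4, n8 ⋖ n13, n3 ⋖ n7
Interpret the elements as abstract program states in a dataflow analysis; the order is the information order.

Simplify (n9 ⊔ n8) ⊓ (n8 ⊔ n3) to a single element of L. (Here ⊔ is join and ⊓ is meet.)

n9 ∨ n8 = n9
n8 ∨ n3 = n3
n9 ∧ n3 = n1

n1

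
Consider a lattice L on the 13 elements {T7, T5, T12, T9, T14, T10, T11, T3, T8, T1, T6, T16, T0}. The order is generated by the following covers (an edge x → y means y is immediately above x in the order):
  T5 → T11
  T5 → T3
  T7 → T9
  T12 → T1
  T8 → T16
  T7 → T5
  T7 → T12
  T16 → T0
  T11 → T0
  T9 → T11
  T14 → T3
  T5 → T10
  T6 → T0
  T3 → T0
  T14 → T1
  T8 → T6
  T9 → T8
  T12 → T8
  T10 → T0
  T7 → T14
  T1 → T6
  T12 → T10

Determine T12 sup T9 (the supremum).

T8

Common upper bounds of {T12, T9}: T0, T16, T6, T8.
The least among these is T8.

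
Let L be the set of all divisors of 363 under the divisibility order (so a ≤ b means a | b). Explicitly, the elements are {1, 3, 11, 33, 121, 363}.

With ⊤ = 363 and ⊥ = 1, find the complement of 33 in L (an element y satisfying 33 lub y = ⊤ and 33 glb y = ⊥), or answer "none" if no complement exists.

For every candidate y, either 33 ∨ y ≠ 363 or 33 ∧ y ≠ 1; no complement exists.

none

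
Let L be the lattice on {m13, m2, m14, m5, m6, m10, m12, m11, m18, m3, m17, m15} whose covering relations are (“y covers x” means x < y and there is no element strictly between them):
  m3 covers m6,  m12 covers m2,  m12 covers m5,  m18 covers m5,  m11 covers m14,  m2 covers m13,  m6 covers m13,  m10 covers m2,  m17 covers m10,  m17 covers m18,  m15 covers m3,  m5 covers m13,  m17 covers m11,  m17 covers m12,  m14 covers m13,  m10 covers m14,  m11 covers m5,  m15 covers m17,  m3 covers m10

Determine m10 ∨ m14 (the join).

m10

Common upper bounds of {m10, m14}: m10, m15, m17, m3.
The least among these is m10.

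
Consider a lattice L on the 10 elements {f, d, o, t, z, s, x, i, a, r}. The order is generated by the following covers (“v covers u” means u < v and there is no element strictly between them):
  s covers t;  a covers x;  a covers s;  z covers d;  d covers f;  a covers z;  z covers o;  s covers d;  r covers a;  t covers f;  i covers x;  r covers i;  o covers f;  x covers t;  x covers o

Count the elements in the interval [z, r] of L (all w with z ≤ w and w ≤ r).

The interval [z, r] = {a, r, z}, which has 3 elements.

3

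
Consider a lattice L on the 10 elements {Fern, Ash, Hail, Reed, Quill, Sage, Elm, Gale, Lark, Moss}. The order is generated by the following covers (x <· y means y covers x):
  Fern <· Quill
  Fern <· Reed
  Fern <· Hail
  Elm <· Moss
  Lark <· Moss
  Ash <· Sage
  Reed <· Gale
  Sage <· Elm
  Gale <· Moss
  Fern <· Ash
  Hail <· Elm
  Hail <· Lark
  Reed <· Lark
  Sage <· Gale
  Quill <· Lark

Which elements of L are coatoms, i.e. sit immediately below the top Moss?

The coatoms are exactly the elements covered by Moss: Elm, Gale, Lark.

Elm, Gale, Lark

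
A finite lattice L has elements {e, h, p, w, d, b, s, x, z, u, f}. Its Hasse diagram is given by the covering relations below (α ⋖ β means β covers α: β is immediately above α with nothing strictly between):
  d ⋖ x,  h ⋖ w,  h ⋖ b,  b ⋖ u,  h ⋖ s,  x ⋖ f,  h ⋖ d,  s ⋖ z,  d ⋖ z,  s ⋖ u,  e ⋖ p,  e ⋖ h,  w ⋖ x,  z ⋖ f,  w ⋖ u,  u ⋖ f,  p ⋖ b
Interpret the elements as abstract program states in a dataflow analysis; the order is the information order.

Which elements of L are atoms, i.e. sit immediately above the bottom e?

h, p

The atoms are exactly the elements that cover e: h, p.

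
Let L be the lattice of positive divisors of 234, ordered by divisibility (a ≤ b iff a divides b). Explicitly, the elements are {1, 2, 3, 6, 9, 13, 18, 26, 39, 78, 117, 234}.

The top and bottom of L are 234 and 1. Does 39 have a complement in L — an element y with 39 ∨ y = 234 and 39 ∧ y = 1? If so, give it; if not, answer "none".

none

For every candidate y, either 39 ∨ y ≠ 234 or 39 ∧ y ≠ 1; no complement exists.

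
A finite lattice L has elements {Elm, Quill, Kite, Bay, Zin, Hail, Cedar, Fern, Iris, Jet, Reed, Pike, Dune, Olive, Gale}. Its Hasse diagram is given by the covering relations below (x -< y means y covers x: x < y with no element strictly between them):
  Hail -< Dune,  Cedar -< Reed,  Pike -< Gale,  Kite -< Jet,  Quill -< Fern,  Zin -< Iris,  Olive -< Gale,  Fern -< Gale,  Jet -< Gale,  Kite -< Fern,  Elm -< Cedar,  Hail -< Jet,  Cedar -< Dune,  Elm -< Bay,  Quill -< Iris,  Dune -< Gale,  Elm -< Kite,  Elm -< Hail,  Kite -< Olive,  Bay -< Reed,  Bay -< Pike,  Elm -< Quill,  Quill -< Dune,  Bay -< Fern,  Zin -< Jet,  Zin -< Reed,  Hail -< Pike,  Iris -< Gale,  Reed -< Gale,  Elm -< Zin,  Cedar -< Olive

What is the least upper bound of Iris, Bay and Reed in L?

Gale

Common upper bounds of {Iris, Bay, Reed}: Gale.
The least among these is Gale.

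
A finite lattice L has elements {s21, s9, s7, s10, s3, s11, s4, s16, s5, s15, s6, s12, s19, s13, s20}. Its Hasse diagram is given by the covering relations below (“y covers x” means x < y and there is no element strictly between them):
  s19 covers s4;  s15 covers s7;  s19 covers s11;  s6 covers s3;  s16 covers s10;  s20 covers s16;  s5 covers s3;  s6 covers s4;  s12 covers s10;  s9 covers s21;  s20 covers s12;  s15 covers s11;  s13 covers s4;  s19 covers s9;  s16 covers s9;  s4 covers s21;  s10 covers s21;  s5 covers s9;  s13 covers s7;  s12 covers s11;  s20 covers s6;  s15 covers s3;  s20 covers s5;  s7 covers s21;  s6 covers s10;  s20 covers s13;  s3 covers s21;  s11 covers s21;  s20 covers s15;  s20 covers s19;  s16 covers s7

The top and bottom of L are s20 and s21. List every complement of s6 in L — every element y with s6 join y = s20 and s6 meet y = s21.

s11, s7, s9

Need y with s6 ∨ y = s20 and s6 ∧ y = s21.
Checking each element gives: s11, s7, s9.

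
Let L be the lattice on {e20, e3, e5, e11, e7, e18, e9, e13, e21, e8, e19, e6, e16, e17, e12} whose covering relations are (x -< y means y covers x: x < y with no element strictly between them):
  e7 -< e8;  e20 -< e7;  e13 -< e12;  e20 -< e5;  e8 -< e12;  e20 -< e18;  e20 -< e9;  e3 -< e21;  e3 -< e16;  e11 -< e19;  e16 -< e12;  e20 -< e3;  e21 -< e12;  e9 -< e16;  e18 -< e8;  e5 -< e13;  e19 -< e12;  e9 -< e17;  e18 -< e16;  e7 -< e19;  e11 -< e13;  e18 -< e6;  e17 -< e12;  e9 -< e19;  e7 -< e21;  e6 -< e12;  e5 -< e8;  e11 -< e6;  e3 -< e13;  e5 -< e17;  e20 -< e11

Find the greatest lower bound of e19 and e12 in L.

e19

Common lower bounds of {e19, e12}: e11, e19, e20, e7, e9.
The greatest among these is e19.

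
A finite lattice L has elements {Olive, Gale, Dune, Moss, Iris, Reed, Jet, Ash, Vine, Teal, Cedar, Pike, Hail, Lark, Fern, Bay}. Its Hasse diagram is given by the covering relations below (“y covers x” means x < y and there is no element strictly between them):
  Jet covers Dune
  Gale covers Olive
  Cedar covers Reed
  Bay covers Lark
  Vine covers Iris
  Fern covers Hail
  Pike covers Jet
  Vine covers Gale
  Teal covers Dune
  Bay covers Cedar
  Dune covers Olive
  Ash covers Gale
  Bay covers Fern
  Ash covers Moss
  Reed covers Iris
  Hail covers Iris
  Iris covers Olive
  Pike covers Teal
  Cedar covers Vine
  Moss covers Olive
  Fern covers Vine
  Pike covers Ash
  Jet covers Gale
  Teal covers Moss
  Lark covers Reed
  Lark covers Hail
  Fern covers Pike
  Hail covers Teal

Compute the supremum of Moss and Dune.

Common upper bounds of {Moss, Dune}: Bay, Fern, Hail, Lark, Pike, Teal.
The least among these is Teal.

Teal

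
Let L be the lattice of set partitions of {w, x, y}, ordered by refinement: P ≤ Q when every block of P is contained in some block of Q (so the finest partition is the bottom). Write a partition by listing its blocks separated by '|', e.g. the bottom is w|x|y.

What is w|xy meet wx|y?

Common lower bounds of {w|xy, wx|y}: w|x|y.
The greatest among these is w|x|y.

w|x|y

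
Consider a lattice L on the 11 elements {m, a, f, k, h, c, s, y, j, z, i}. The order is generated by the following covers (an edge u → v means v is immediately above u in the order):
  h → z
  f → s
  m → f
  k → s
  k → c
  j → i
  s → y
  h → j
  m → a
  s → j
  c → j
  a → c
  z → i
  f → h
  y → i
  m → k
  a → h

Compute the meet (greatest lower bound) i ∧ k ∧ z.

m

Common lower bounds of {i, k, z}: m.
The greatest among these is m.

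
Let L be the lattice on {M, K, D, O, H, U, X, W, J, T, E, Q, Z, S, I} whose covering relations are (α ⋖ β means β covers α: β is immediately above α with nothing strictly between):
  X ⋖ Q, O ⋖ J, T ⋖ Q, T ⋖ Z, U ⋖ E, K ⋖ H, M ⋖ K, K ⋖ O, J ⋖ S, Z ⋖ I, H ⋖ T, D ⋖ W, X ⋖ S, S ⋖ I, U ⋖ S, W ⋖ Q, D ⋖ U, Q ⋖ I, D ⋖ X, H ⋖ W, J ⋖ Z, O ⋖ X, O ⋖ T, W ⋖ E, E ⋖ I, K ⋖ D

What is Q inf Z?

T

Common lower bounds of {Q, Z}: H, K, M, O, T.
The greatest among these is T.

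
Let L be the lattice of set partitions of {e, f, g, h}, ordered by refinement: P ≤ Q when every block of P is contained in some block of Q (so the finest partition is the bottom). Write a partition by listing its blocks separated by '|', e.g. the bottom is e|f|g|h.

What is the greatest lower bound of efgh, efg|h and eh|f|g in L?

Common lower bounds of {efgh, efg|h, eh|f|g}: e|f|g|h.
The greatest among these is e|f|g|h.

e|f|g|h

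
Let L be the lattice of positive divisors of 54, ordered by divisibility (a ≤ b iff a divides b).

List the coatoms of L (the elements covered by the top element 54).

The coatoms are exactly the elements covered by 54: 18, 27.

18, 27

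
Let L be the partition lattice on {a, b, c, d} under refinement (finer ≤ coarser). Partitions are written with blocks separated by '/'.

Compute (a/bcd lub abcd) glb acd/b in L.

acd/b

a/bcd ∨ abcd = abcd
abcd ∧ acd/b = acd/b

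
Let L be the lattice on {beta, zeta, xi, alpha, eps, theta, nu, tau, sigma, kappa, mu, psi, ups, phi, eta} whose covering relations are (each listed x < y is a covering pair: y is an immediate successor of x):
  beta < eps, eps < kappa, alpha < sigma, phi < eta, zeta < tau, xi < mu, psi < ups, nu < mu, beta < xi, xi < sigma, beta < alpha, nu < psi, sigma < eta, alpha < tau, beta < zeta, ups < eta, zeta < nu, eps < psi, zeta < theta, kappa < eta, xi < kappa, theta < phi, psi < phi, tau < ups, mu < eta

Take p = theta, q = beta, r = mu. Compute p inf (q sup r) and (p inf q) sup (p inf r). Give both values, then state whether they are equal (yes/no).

q sup r = mu, so p inf (q sup r) = theta inf mu = zeta.
p inf q = beta and p inf r = zeta, so (p inf q) sup (p inf r) = beta sup zeta = zeta.
Equal: yes.

zeta; zeta; yes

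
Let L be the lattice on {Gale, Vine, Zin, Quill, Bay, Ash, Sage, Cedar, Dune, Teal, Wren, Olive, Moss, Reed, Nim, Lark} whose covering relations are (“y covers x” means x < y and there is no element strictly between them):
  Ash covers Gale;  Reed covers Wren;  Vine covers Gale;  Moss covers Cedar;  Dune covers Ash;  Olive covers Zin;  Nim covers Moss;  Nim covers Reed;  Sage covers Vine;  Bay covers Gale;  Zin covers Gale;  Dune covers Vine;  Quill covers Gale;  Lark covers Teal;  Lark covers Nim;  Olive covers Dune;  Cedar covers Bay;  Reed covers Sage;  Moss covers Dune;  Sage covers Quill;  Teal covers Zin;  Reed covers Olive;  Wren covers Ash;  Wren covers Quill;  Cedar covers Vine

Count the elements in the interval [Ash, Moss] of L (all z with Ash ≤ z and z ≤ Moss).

3

The interval [Ash, Moss] = {Ash, Dune, Moss}, which has 3 elements.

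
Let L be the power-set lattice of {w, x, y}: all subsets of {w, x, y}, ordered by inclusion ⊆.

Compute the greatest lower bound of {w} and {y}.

Under ⊆, meet is intersection: {w} ∩ {y} = ∅.

∅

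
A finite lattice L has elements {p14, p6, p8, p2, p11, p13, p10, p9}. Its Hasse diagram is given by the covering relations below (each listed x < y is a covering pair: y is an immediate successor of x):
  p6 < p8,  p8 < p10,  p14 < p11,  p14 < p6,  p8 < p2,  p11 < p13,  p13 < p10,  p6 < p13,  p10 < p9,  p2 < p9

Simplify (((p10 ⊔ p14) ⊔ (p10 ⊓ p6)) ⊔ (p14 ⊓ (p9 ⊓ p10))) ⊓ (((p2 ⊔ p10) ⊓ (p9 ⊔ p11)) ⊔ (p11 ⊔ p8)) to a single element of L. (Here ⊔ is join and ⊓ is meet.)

p10

p10 ∨ p14 = p10
p10 ∧ p6 = p6
p10 ∨ p6 = p10
p9 ∧ p10 = p10
p14 ∧ p10 = p14
p10 ∨ p14 = p10
p2 ∨ p10 = p9
p9 ∨ p11 = p9
p9 ∧ p9 = p9
p11 ∨ p8 = p10
p9 ∨ p10 = p9
p10 ∧ p9 = p10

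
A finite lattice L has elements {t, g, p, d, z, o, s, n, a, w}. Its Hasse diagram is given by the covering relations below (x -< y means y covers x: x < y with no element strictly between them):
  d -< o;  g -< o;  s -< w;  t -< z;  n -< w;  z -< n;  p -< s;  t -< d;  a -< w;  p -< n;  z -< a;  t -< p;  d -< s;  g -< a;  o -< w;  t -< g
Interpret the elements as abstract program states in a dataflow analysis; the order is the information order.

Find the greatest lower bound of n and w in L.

n

Common lower bounds of {n, w}: n, p, t, z.
The greatest among these is n.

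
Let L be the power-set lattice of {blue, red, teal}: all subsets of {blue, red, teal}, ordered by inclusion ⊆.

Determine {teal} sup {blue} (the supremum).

Common upper bounds of {{teal}, {blue}}: {blue,red,teal}, {blue,teal}.
The least among these is {blue,teal}.

{blue,teal}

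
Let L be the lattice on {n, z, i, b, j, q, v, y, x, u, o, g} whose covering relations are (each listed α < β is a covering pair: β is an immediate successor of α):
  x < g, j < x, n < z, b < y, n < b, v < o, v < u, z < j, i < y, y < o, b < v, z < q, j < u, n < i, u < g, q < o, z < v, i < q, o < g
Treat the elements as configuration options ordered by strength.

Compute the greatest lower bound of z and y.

n

Common lower bounds of {z, y}: n.
The greatest among these is n.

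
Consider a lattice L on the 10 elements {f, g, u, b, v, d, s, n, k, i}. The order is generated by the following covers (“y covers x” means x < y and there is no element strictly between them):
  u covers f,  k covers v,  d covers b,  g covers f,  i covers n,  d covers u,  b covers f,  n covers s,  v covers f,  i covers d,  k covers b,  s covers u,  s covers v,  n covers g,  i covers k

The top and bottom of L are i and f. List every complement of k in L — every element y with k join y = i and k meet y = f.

g, u

Need y with k ∨ y = i and k ∧ y = f.
Checking each element gives: g, u.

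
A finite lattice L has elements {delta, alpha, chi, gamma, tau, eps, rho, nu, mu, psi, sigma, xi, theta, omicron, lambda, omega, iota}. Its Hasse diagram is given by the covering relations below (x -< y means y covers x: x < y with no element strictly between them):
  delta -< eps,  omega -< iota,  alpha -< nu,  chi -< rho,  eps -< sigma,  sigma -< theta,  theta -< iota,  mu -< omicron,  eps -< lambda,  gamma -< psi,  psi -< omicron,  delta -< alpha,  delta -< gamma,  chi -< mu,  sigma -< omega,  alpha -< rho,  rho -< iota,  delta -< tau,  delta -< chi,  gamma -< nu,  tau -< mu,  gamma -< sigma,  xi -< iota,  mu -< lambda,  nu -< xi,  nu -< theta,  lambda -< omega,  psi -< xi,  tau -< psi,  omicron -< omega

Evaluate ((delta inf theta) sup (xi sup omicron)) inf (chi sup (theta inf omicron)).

omicron

delta ∧ theta = delta
xi ∨ omicron = iota
delta ∨ iota = iota
theta ∧ omicron = gamma
chi ∨ gamma = omicron
iota ∧ omicron = omicron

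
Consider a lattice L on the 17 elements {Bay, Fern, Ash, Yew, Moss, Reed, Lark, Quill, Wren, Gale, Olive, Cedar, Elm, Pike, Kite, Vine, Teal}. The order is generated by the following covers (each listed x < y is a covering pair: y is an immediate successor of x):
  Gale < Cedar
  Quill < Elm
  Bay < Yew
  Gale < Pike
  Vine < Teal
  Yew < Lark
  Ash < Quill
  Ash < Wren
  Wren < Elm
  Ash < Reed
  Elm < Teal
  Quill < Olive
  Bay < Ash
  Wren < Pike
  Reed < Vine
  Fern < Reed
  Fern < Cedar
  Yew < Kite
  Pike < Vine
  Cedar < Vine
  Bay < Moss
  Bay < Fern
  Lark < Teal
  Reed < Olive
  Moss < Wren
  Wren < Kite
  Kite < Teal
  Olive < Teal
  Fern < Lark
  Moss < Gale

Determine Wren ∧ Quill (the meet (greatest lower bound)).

Ash

Common lower bounds of {Wren, Quill}: Ash, Bay.
The greatest among these is Ash.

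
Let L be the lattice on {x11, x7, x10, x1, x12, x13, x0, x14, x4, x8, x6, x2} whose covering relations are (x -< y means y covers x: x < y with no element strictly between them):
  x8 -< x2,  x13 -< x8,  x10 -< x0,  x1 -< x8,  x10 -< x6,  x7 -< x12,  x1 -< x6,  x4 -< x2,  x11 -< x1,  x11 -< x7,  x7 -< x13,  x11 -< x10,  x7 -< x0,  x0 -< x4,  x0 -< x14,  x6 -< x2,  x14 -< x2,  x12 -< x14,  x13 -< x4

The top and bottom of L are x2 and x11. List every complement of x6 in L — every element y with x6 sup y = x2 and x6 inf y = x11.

x12, x13, x7

Need y with x6 ∨ y = x2 and x6 ∧ y = x11.
Checking each element gives: x12, x13, x7.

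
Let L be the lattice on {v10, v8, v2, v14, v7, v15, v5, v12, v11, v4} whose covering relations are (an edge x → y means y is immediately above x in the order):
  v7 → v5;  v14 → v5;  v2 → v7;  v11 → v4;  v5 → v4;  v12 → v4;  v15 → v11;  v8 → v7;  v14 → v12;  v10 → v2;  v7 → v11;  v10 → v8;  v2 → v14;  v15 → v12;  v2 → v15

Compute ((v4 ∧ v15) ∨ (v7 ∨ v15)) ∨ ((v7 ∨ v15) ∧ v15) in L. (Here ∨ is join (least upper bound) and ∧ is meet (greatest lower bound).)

v4 ∧ v15 = v15
v7 ∨ v15 = v11
v15 ∨ v11 = v11
v7 ∨ v15 = v11
v11 ∧ v15 = v15
v11 ∨ v15 = v11

v11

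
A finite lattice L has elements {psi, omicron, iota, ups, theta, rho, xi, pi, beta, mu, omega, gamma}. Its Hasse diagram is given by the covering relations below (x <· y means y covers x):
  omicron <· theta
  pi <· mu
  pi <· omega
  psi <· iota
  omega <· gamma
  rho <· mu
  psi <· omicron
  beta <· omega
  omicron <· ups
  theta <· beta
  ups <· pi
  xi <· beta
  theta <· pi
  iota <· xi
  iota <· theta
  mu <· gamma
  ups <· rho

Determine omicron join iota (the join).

Common upper bounds of {omicron, iota}: beta, gamma, mu, omega, pi, theta.
The least among these is theta.

theta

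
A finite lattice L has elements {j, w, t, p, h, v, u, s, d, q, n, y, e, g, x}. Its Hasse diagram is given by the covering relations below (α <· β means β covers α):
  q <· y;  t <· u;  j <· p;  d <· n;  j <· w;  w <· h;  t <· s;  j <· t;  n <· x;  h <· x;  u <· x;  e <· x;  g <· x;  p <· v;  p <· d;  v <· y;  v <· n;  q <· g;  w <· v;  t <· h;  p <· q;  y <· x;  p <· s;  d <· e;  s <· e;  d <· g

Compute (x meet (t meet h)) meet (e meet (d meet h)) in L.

j

t ∧ h = t
x ∧ t = t
d ∧ h = j
e ∧ j = j
t ∧ j = j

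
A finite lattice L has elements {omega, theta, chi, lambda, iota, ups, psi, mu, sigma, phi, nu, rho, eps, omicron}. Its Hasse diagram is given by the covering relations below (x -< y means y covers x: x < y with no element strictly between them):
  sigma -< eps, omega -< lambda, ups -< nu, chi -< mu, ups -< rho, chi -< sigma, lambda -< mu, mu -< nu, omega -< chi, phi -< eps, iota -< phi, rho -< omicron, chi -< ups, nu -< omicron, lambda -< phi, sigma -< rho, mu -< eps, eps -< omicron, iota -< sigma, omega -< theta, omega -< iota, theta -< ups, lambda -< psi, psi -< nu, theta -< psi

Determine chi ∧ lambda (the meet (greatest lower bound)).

Common lower bounds of {chi, lambda}: omega.
The greatest among these is omega.

omega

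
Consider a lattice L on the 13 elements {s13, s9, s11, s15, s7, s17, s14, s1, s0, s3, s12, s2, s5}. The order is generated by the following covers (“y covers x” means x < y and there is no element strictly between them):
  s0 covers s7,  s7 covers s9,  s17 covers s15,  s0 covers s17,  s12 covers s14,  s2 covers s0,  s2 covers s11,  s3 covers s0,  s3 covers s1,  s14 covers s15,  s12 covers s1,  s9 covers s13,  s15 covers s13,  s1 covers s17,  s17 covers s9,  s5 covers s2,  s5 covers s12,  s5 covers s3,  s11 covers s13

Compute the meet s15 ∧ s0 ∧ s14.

Common lower bounds of {s15, s0, s14}: s13, s15.
The greatest among these is s15.

s15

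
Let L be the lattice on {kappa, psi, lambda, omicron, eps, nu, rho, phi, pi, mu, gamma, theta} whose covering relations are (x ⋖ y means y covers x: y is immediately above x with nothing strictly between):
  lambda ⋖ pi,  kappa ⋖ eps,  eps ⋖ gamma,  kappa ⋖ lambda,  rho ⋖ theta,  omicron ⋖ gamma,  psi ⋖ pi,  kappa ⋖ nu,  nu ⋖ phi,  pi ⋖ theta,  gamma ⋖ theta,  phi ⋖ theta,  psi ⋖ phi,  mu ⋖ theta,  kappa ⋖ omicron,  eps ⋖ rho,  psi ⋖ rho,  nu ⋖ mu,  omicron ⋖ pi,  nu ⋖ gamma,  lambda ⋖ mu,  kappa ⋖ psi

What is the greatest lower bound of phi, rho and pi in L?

psi

Common lower bounds of {phi, rho, pi}: kappa, psi.
The greatest among these is psi.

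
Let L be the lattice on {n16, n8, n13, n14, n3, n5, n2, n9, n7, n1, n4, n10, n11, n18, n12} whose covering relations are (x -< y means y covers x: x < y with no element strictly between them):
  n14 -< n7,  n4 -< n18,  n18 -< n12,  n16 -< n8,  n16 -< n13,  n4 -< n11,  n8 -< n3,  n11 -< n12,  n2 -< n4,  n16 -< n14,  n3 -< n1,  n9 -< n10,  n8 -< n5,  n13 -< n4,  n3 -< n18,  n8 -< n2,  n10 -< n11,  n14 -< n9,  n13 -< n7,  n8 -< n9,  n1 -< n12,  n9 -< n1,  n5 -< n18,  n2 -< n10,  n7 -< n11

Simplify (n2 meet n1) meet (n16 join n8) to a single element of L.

n2 ∧ n1 = n8
n16 ∨ n8 = n8
n8 ∧ n8 = n8

n8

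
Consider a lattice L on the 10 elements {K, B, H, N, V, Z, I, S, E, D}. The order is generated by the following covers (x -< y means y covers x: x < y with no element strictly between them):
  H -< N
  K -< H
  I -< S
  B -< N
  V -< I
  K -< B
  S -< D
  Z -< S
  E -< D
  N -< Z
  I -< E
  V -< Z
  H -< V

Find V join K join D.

Common upper bounds of {V, K, D}: D.
The least among these is D.

D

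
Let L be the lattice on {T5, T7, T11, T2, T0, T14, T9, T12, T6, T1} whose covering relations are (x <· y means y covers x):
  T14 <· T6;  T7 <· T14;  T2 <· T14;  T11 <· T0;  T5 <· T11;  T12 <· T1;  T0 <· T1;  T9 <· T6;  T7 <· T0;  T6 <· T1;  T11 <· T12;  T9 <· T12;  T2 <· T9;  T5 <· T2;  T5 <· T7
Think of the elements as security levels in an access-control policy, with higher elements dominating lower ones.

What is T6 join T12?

T1

Common upper bounds of {T6, T12}: T1.
The least among these is T1.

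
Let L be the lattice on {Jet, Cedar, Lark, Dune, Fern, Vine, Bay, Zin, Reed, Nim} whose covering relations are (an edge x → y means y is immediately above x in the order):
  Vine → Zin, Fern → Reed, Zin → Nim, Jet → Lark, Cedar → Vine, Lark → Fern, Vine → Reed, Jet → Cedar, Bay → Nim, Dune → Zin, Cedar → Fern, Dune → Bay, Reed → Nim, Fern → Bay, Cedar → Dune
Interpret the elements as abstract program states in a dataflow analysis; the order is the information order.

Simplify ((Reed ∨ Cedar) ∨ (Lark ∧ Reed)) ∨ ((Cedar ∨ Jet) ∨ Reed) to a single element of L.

Reed ∨ Cedar = Reed
Lark ∧ Reed = Lark
Reed ∨ Lark = Reed
Cedar ∨ Jet = Cedar
Cedar ∨ Reed = Reed
Reed ∨ Reed = Reed

Reed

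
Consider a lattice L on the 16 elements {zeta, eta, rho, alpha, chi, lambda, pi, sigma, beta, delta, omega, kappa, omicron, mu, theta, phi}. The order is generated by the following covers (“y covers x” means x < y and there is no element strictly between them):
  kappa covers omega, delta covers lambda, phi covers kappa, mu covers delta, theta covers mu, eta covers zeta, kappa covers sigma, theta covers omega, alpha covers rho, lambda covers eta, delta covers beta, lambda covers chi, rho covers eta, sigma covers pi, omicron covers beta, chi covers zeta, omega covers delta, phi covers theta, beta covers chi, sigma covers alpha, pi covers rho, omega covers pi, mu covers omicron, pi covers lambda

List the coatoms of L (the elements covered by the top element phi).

The coatoms are exactly the elements covered by phi: kappa, theta.

kappa, theta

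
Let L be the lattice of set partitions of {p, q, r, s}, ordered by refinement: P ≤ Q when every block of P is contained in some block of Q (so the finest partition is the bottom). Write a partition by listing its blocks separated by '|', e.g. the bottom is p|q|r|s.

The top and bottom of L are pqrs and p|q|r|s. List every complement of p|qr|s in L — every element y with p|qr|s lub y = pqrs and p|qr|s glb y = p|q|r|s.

Need y with p|qr|s ∨ y = pqrs and p|qr|s ∧ y = p|q|r|s.
Checking each element gives: pqs|r, pq|rs, prs|q, pr|qs.

pqs|r, pq|rs, prs|q, pr|qs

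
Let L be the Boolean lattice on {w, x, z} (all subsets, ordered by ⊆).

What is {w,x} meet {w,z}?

{w}

Under ⊆, meet is intersection: {w,x} ∩ {w,z} = {w}.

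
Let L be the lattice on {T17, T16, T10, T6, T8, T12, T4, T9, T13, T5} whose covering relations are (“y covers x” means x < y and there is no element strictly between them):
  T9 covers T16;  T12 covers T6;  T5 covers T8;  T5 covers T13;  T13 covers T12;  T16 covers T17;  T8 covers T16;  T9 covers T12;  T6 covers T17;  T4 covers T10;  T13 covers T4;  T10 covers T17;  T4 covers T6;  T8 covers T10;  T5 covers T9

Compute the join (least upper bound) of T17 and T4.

T4

Common upper bounds of {T17, T4}: T13, T4, T5.
The least among these is T4.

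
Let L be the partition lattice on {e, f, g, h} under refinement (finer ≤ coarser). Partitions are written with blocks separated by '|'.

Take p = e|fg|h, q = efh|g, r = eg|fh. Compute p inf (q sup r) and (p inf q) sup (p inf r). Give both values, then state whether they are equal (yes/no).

e|fg|h; e|f|g|h; no

q sup r = efgh, so p inf (q sup r) = e|fg|h inf efgh = e|fg|h.
p inf q = e|f|g|h and p inf r = e|f|g|h, so (p inf q) sup (p inf r) = e|f|g|h sup e|f|g|h = e|f|g|h.
Equal: no.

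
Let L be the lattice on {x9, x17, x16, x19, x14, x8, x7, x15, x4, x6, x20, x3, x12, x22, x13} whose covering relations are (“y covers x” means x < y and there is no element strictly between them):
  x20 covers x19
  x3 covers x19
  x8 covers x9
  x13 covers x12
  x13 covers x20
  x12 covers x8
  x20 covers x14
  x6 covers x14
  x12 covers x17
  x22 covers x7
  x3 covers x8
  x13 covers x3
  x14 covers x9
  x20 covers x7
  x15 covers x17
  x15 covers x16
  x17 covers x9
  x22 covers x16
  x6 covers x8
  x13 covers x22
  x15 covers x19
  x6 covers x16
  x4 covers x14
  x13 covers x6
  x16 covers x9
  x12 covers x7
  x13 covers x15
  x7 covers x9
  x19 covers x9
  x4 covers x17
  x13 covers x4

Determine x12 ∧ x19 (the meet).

Common lower bounds of {x12, x19}: x9.
The greatest among these is x9.

x9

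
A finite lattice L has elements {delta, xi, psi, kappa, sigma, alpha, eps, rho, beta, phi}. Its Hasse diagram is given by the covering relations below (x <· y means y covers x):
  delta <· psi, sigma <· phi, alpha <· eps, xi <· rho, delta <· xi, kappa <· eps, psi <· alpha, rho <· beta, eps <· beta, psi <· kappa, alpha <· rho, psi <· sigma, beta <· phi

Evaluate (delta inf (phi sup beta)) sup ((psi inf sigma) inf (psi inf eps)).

psi

phi ∨ beta = phi
delta ∧ phi = delta
psi ∧ sigma = psi
psi ∧ eps = psi
psi ∧ psi = psi
delta ∨ psi = psi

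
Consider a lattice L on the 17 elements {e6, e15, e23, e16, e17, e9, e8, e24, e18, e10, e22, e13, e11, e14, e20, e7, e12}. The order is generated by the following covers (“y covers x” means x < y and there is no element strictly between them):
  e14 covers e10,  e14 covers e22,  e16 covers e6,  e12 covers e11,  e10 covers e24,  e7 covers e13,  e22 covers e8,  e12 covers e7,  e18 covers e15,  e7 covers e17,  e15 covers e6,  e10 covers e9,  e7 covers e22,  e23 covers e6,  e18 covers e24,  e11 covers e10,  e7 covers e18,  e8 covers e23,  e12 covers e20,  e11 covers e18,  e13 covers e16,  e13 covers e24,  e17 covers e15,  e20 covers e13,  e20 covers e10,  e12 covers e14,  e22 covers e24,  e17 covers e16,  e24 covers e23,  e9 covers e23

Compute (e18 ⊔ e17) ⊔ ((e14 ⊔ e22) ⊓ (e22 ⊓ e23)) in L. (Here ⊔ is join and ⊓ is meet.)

e7

e18 ∨ e17 = e7
e14 ∨ e22 = e14
e22 ∧ e23 = e23
e14 ∧ e23 = e23
e7 ∨ e23 = e7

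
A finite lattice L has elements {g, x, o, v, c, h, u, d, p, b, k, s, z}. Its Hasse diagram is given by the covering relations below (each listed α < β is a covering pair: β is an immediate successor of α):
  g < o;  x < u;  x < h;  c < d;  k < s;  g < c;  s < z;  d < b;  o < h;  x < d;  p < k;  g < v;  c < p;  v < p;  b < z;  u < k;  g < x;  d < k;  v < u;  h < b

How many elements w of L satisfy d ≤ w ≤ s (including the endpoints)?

The interval [d, s] = {d, k, s}, which has 3 elements.

3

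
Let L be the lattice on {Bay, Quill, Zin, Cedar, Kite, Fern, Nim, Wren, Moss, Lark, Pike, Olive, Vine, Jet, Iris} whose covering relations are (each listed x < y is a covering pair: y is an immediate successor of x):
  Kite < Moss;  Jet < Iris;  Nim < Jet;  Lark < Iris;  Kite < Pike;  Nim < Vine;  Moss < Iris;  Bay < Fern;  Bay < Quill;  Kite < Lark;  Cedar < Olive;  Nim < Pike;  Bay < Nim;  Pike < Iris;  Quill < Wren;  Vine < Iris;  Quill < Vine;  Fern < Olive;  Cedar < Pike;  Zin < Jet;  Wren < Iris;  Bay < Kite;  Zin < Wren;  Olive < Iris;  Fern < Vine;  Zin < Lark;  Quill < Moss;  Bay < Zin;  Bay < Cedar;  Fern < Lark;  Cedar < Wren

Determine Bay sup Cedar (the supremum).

Cedar

Common upper bounds of {Bay, Cedar}: Cedar, Iris, Olive, Pike, Wren.
The least among these is Cedar.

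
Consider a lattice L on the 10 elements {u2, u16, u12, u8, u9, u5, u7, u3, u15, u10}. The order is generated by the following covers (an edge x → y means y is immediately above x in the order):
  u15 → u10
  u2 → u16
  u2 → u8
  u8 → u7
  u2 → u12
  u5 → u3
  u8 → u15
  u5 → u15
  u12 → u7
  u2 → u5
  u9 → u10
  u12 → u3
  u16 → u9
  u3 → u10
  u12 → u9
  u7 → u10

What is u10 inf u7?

Common lower bounds of {u10, u7}: u12, u2, u7, u8.
The greatest among these is u7.

u7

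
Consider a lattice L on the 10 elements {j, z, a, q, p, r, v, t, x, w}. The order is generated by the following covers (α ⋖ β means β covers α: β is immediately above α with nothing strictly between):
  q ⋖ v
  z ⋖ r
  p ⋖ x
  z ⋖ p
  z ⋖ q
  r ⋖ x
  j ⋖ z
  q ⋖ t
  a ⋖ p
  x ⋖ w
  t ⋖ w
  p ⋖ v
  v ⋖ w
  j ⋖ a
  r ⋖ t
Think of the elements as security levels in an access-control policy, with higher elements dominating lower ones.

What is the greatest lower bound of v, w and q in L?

q

Common lower bounds of {v, w, q}: j, q, z.
The greatest among these is q.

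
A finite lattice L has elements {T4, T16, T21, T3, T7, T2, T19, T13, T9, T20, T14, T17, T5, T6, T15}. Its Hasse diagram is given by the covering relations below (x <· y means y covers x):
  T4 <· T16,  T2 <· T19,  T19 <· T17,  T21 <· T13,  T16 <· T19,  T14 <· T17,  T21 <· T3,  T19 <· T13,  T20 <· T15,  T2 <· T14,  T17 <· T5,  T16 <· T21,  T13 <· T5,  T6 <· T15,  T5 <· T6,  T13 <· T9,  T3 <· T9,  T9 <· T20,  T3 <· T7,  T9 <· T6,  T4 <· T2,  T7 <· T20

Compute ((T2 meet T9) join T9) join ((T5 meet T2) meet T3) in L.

T9

T2 ∧ T9 = T2
T2 ∨ T9 = T9
T5 ∧ T2 = T2
T2 ∧ T3 = T4
T9 ∨ T4 = T9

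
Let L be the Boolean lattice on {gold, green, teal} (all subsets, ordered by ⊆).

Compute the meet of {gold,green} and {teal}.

Under ⊆, meet is intersection: {gold,green} ∩ {teal} = ∅.

∅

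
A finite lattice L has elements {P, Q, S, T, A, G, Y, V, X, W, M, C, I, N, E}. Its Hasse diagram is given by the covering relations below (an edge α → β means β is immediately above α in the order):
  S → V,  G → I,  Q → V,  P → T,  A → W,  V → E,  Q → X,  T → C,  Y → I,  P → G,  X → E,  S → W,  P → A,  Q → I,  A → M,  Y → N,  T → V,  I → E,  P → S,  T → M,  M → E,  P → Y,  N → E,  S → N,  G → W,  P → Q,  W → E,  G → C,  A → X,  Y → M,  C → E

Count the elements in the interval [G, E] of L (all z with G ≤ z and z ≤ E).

5

The interval [G, E] = {C, E, G, I, W}, which has 5 elements.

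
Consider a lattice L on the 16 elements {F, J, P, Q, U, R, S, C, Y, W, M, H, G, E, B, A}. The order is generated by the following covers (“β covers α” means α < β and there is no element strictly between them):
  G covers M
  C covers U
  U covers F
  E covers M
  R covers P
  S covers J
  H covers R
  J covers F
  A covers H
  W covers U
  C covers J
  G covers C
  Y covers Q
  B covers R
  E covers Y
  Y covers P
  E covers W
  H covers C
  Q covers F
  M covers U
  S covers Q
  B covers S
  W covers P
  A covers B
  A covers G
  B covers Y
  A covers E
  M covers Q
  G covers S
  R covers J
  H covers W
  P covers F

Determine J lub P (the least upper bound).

Common upper bounds of {J, P}: A, B, H, R.
The least among these is R.

R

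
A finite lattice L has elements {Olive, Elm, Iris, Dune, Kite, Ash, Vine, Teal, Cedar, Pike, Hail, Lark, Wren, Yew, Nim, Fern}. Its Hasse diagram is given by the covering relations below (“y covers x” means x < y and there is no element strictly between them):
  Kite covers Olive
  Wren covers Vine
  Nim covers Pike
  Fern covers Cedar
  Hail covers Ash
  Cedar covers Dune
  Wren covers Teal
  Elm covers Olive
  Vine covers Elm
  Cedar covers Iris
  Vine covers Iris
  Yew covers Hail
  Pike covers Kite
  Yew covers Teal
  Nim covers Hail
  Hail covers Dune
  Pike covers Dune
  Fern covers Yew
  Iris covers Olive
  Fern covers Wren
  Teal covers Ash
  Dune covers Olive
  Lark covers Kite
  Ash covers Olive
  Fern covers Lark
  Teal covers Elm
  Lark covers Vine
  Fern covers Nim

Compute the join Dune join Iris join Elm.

Common upper bounds of {Dune, Iris, Elm}: Fern.
The least among these is Fern.

Fern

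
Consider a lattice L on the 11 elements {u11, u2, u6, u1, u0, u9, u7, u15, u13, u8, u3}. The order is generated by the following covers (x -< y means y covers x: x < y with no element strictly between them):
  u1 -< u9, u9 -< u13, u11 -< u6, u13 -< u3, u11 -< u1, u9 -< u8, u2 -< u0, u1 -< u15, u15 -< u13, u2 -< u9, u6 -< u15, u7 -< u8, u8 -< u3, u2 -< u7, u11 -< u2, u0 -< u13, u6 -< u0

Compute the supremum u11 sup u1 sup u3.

u3

Common upper bounds of {u11, u1, u3}: u3.
The least among these is u3.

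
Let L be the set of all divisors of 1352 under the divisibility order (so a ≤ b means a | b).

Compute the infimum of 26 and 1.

1

Common lower bounds of {26, 1}: 1.
The greatest among these is 1.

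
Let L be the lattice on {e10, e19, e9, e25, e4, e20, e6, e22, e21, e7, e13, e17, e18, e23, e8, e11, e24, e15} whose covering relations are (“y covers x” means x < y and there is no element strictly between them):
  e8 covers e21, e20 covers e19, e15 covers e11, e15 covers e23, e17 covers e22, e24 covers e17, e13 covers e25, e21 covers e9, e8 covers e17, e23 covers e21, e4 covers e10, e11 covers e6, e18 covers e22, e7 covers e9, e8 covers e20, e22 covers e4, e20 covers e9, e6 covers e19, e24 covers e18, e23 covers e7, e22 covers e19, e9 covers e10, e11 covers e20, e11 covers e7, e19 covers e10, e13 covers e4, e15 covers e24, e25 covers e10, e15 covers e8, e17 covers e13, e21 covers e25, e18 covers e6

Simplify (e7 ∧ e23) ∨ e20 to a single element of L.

e7 ∧ e23 = e7
e7 ∨ e20 = e11

e11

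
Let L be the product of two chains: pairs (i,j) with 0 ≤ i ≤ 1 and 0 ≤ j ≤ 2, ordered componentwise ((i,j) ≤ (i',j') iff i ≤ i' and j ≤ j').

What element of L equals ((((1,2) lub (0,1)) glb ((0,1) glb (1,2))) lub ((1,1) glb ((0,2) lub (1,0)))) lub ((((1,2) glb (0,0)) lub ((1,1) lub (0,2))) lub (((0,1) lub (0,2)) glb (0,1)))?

(1,2)

(1,2) ∨ (0,1) = (1,2)
(0,1) ∧ (1,2) = (0,1)
(1,2) ∧ (0,1) = (0,1)
(0,2) ∨ (1,0) = (1,2)
(1,1) ∧ (1,2) = (1,1)
(0,1) ∨ (1,1) = (1,1)
(1,2) ∧ (0,0) = (0,0)
(1,1) ∨ (0,2) = (1,2)
(0,0) ∨ (1,2) = (1,2)
(0,1) ∨ (0,2) = (0,2)
(0,2) ∧ (0,1) = (0,1)
(1,2) ∨ (0,1) = (1,2)
(1,1) ∨ (1,2) = (1,2)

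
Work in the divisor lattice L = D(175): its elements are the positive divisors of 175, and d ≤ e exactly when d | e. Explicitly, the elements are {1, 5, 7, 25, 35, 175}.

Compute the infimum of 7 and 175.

In the divisibility order, the meet is the greatest common divisor: gcd(7, 175) = 7.

7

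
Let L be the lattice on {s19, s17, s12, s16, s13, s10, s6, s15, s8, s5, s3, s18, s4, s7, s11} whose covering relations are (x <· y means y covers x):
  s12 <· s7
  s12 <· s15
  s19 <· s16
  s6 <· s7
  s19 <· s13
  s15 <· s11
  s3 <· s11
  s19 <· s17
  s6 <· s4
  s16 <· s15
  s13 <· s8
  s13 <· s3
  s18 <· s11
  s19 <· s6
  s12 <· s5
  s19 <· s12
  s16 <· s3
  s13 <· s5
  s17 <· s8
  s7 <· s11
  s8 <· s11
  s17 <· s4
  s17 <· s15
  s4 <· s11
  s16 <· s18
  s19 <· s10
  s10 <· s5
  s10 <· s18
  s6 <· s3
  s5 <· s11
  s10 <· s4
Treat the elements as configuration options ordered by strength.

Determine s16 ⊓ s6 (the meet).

s19

Common lower bounds of {s16, s6}: s19.
The greatest among these is s19.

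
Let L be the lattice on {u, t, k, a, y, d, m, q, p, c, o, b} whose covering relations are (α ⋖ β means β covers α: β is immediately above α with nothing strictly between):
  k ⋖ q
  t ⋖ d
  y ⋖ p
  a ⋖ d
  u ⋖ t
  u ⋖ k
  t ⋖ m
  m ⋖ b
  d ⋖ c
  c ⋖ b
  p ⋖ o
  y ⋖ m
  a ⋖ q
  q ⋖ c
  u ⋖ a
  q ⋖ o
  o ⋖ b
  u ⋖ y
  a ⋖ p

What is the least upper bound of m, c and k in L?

b

Common upper bounds of {m, c, k}: b.
The least among these is b.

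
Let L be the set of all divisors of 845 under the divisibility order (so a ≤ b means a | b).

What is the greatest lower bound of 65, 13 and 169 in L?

13

In the divisibility order, the meet is the greatest common divisor: gcd(65, 13, 169) = 13.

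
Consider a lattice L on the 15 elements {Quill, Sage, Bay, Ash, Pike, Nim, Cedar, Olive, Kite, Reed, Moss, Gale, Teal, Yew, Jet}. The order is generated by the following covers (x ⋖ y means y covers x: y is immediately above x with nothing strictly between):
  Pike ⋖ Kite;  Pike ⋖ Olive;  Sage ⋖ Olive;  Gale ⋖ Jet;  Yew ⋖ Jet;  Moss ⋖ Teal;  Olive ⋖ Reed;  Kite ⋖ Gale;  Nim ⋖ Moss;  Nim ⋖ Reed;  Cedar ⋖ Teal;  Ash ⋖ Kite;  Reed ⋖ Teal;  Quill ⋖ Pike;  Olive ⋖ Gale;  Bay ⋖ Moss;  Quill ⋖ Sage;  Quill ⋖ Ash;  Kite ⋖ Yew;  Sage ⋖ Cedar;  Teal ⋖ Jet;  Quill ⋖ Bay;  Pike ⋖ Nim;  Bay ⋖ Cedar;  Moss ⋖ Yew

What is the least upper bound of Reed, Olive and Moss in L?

Teal

Common upper bounds of {Reed, Olive, Moss}: Jet, Teal.
The least among these is Teal.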